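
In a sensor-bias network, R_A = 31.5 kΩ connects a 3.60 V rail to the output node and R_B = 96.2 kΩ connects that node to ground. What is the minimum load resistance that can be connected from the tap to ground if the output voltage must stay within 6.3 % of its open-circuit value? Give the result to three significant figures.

Output resistance R_th = R_A‖R_B = (31.5 × 96.2)/127.7 = 23.73 kΩ.
The fractional drop is R_th/(R_th + R_L); requiring this ≤ 0.0630 gives R_L ≥ R_th(1/0.0630 − 1) = 23.73 × 14.87 = 353 kΩ.

R_L(min) ≈ 353 kΩ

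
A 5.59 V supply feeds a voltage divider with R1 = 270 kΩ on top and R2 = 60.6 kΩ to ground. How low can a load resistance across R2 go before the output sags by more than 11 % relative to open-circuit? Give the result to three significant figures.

Output resistance R_th = R1‖R2 = (270 × 60.6)/330.6 = 49.49 kΩ.
The fractional drop is R_th/(R_th + R_L); requiring this ≤ 0.110 gives R_L ≥ R_th(1/0.110 − 1) = 49.49 × 8.091 = 400 kΩ.

R_L(min) ≈ 400 kΩ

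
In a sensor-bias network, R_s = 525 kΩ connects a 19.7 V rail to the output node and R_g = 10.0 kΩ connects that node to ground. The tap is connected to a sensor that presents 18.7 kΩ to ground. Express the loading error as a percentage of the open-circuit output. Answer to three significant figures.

34.4 %

The divider's output (Thévenin) resistance is R_s‖R_g = 9.813 kΩ.
Fractional drop under load = R_th/(R_th + R_L) = 9.813 / (9.813 + 18.7) = 0.3442.
So the output falls by 34.4 %.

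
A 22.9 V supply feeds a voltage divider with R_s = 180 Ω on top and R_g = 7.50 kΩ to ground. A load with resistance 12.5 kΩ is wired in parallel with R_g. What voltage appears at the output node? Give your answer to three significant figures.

The load sits in parallel with R_g: R_g‖R_L = (7500 × 12500) / (7500 + 12500) = 4688 Ω.
V_out = 22.9 × 4688 / (180 + 4688) = 22.9 × 4688/4868 = 22.1 V.

V_out ≈ 22.1 V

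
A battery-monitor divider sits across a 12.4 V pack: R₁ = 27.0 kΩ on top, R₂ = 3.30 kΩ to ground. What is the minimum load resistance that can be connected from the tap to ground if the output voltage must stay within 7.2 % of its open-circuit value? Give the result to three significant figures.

R_L(min) ≈ 37.9 kΩ

Output resistance R_th = R₁‖R₂ = (27.0 × 3.30)/30.30 = 2.941 kΩ.
The fractional drop is R_th/(R_th + R_L); requiring this ≤ 0.0720 gives R_L ≥ R_th(1/0.0720 − 1) = 2.941 × 12.89 = 37.9 kΩ.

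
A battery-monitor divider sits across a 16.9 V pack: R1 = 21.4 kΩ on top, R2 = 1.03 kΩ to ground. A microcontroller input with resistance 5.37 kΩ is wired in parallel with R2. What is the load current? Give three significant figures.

R2‖R_L = 0.8642 kΩ; V_out = 16.9 × 0.8642/22.26 = 0.6560 V.
I_L = V_out / R_L = 0.6560 / 5.37 kΩ = 0.122 mA.

I_L ≈ 0.122 mA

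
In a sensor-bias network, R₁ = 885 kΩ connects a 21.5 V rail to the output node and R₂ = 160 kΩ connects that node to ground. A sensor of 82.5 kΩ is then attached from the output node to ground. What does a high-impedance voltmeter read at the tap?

V_out ≈ 1.25 V

The load sits in parallel with R₂: R₂‖R_L = (160 × 82.5) / (160 + 82.5) = 54.43 kΩ.
V_out = 21.5 × 54.43 / (885 + 54.43) = 21.5 × 54.43/939.4 = 1.25 V.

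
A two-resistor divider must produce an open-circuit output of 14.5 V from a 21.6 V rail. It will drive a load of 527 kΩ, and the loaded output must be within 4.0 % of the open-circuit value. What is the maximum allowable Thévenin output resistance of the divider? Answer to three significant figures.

R_th ≤ 22.0 kΩ

Loading drop = R_th/(R_th + R_L) ≤ 0.0400, so R_th ≤ R_L · ε/(1−ε) = 527 kΩ × 0.0400/0.9600 = 22.0 kΩ.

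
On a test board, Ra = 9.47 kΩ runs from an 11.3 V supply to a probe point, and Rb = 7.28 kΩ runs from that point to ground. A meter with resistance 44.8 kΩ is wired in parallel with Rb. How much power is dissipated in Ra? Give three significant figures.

Total resistance from the source is Ra + (Rb‖R_L) = 15.73 kΩ, so I = 11.3/15.73 kΩ = 0.7183 mA.
P = I²·Ra = (0.7183 mA)² × 9.47 kΩ = 4.89 mW.

P ≈ 4.89 mW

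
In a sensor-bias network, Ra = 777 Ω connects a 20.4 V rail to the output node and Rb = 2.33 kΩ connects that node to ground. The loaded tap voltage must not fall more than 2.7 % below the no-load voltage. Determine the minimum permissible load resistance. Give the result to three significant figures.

R_L(min) ≈ 21.0 kΩ

Output resistance R_th = Ra‖Rb = (777 × 2330)/3107 = 582.7 Ω.
The fractional drop is R_th/(R_th + R_L); requiring this ≤ 0.0270 gives R_L ≥ R_th(1/0.0270 − 1) = 582.7 × 36.04 = 21.0 kΩ.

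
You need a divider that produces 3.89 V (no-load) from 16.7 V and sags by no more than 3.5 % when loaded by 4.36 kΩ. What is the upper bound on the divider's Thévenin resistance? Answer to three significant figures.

R_th ≤ 158 Ω

Loading drop = R_th/(R_th + R_L) ≤ 0.0350, so R_th ≤ R_L · ε/(1−ε) = 4.36 kΩ × 0.0350/0.9650 = 158 Ω.
(Any R1, R2 with R2/(R1+R2) = 0.233 and R1‖R2 ≤ 158 Ω will meet the spec.)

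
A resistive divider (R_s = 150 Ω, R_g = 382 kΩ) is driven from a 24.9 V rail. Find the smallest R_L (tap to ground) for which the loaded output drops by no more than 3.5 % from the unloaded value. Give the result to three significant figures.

R_L(min) ≈ 4.13 kΩ

Output resistance R_th = R_s‖R_g = (150 × 382000)/382200 = 149.9 Ω.
The fractional drop is R_th/(R_th + R_L); requiring this ≤ 0.0350 gives R_L ≥ R_th(1/0.0350 − 1) = 149.9 × 27.57 = 4.13 kΩ.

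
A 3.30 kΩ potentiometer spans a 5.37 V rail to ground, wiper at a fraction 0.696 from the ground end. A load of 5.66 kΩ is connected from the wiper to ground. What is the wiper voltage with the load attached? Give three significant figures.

V ≈ 3.33 V

The wiper splits the pot into (1−α)R = 1.003 kΩ above and αR = 2.297 kΩ below.
Lower section ‖ load = 1.634 kΩ.
V_wiper = 5.37 × 1.634/(1.003 + 1.634) = 3.33 V.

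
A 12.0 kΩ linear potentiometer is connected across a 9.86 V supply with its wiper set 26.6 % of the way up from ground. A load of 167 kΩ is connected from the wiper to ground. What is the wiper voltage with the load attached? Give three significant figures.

The wiper splits the pot into (1−α)R = 8.808 kΩ above and αR = 3.192 kΩ below.
Lower section ‖ load = 3.132 kΩ.
V_wiper = 9.86 × 3.132/(8.808 + 3.132) = 2.59 V.

V ≈ 2.59 V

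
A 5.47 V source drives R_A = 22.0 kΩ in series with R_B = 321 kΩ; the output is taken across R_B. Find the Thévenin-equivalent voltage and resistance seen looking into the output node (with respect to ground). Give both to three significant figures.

V_th = 5.12 V, R_th = 20.6 kΩ

V_th is the open-circuit tap voltage: 5.47 × 321/(22.0 + 321) = 5.12 V.
With the supply zeroed, R_A and R_B appear in parallel from the tap: R_th = R_A‖R_B = (22.0 × 321)/343.0 = 20.6 kΩ.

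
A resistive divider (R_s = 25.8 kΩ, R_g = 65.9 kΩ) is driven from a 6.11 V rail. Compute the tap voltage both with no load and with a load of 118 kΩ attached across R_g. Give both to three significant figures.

Open-circuit: V = 6.11 × 65.9/(25.8 + 65.9) = 4.39 V.
With the load, R_g becomes R_g‖R_L = 42.28 kΩ, so V = 6.11 × 42.28/68.08 = 3.79 V.

Unloaded: 4.39 V; loaded: 3.79 V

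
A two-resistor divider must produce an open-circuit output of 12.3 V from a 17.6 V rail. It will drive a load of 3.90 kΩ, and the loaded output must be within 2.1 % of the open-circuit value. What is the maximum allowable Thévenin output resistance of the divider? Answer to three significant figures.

R_th ≤ 83.7 Ω

Loading drop = R_th/(R_th + R_L) ≤ 0.0210, so R_th ≤ R_L · ε/(1−ε) = 3.90 kΩ × 0.0210/0.9790 = 83.7 Ω.
(Any R1, R2 with R2/(R1+R2) = 0.699 and R1‖R2 ≤ 83.7 Ω will meet the spec.)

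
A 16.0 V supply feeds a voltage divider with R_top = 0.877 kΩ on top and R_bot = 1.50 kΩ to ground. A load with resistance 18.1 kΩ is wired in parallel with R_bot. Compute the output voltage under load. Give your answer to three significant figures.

The load sits in parallel with R_bot: R_bot‖R_L = (1500 × 18100) / (1500 + 18100) = 1385 Ω.
V_out = 16.0 × 1385 / (877 + 1385) = 16.0 × 1385/2262 = 9.80 V.

V_out ≈ 9.80 V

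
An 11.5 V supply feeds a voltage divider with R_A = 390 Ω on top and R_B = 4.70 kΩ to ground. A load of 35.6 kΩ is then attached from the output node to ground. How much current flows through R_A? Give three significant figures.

R_B‖R_L = 4152 Ω, so the source sees R_A + R_B‖R_L = 4542 Ω.
I = 11.5 V / 4542 Ω = 2.53 mA.

I ≈ 2.53 mA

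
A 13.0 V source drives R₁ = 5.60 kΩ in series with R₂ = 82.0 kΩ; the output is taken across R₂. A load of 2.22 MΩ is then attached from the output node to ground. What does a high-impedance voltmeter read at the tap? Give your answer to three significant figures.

The load sits in parallel with R₂: R₂‖R_L = (82.0 × 2220) / (82.0 + 2220) = 79.08 kΩ.
V_out = 13.0 × 79.08 / (5.60 + 79.08) = 13.0 × 79.08/84.68 = 12.1 V.
(Unloaded it would have been 12.2 V.)

V_out ≈ 12.1 V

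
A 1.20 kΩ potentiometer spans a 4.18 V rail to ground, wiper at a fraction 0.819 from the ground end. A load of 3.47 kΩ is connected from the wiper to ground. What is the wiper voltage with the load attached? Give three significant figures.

The wiper splits the pot into (1−α)R = 217.2 Ω above and αR = 982.8 Ω below.
Lower section ‖ load = 765.9 Ω.
V_wiper = 4.18 × 765.9/(217.2 + 765.9) = 3.26 V.

V ≈ 3.26 V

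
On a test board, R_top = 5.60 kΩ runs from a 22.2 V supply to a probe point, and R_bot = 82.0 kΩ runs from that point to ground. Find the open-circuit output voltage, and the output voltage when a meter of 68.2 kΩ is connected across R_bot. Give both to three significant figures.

Open-circuit: V = 22.2 × 82.0/(5.60 + 82.0) = 20.8 V.
With the load, R_bot becomes R_bot‖R_L = 37.23 kΩ, so V = 22.2 × 37.23/42.83 = 19.3 V.

Unloaded: 20.8 V; loaded: 19.3 V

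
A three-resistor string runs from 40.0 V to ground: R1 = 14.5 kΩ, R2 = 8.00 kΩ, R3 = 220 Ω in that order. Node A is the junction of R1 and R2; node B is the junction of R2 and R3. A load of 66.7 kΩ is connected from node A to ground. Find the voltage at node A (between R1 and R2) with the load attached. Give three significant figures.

V ≈ 13.4 V

Below node A the series string R2+R3 = 8220 Ω sits in parallel with the 66700 Ω load: 7318 Ω.
V_A = 40.0 × 7318/(14500 + 7318) = 13.4 V.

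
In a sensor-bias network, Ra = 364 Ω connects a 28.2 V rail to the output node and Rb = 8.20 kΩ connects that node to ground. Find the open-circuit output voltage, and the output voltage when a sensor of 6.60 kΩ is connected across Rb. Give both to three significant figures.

Unloaded: 27.0 V; loaded: 25.6 V

Open-circuit: V = 28.2 × 8200/(364 + 8200) = 27.0 V.
With the load, Rb becomes Rb‖R_L = 3657 Ω, so V = 28.2 × 3657/4021 = 25.6 V.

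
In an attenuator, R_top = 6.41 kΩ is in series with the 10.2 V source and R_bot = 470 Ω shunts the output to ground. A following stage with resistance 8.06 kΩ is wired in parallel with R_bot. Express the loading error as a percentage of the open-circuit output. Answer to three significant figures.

The divider's output (Thévenin) resistance is R_top‖R_bot = 437.9 Ω.
Fractional drop under load = R_th/(R_th + R_L) = 437.9 / (437.9 + 8060) = 0.05153.
So the output falls by 5.15 %.

5.15 %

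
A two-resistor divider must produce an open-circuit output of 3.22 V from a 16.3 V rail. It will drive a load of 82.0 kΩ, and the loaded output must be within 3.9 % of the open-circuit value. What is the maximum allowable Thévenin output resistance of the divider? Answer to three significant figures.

R_th ≤ 3.33 kΩ

Loading drop = R_th/(R_th + R_L) ≤ 0.0390, so R_th ≤ R_L · ε/(1−ε) = 82.0 kΩ × 0.0390/0.9610 = 3.33 kΩ.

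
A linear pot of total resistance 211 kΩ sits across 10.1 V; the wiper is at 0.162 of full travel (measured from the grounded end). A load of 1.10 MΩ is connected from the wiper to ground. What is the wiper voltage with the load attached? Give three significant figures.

The wiper splits the pot into (1−α)R = 176.8 kΩ above and αR = 34.18 kΩ below.
Lower section ‖ load = 33.15 kΩ.
V_wiper = 10.1 × 33.15/(176.8 + 33.15) = 1.59 V.

V ≈ 1.59 V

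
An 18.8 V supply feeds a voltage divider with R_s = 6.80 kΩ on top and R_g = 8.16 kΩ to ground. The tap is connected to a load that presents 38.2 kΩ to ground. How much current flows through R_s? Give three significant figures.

R_g‖R_L = 6.724 kΩ, so the source sees R_s + R_g‖R_L = 13.52 kΩ.
I = 18.8 V / 13.52 kΩ = 1.39 mA.

I ≈ 1.39 mA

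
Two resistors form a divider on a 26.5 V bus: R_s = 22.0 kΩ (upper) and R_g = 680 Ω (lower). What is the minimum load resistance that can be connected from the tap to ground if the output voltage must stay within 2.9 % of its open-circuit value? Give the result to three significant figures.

Output resistance R_th = R_s‖R_g = (22000 × 680)/22680 = 659.6 Ω.
The fractional drop is R_th/(R_th + R_L); requiring this ≤ 0.0290 gives R_L ≥ R_th(1/0.0290 − 1) = 659.6 × 33.48 = 22.1 kΩ.

R_L(min) ≈ 22.1 kΩ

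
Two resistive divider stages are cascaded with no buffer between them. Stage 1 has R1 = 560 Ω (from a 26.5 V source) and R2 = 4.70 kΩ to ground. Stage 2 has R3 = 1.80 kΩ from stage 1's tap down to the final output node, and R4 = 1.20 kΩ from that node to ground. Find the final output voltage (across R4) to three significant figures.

Stage 2 presents R3+R4 = 3000 Ω as a load on stage 1's tap.
Stage 1's lower leg becomes R2‖(R3+R4) = 1831 Ω, so V_mid = 26.5 × 1831/2391 = 20.29 V.
Stage 2 is itself unloaded: V_out = V_mid × R4/(R3+R4) = 20.29 × 1200/3000 = 8.12 V.

V_out ≈ 8.12 V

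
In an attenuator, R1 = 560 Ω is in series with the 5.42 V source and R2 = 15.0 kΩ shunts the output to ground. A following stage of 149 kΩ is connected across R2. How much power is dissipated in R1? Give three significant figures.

P ≈ 0.0817 mW

Total resistance from the source is R1 + (R2‖R_L) = 14190 Ω, so I = 5.42/14190 Ω = 0.3820 mA.
P = I²·R1 = (0.3820 mA)² × 560 Ω = 0.0817 mW.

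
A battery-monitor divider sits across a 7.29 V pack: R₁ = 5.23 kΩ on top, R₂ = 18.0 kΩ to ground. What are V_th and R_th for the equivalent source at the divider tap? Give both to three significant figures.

V_th is the open-circuit tap voltage: 7.29 × 18.0/(5.23 + 18.0) = 5.65 V.
With the supply zeroed, R₁ and R₂ appear in parallel from the tap: R_th = R₁‖R₂ = (5.23 × 18.0)/23.23 = 4.05 kΩ.

V_th = 5.65 V, R_th = 4.05 kΩ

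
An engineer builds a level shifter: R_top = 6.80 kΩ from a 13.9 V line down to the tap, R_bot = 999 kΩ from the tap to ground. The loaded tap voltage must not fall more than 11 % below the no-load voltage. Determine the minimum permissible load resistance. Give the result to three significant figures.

R_L(min) ≈ 54.6 kΩ

Output resistance R_th = R_top‖R_bot = (6.80 × 999)/1006 = 6.754 kΩ.
The fractional drop is R_th/(R_th + R_L); requiring this ≤ 0.110 gives R_L ≥ R_th(1/0.110 − 1) = 6.754 × 8.091 = 54.6 kΩ.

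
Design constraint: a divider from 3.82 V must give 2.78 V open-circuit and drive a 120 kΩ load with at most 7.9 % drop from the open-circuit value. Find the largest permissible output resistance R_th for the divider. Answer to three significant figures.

R_th ≤ 10.3 kΩ

Loading drop = R_th/(R_th + R_L) ≤ 0.0790, so R_th ≤ R_L · ε/(1−ε) = 120 kΩ × 0.0790/0.9210 = 10.3 kΩ.
(Any R1, R2 with R2/(R1+R2) = 0.728 and R1‖R2 ≤ 10.3 kΩ will meet the spec.)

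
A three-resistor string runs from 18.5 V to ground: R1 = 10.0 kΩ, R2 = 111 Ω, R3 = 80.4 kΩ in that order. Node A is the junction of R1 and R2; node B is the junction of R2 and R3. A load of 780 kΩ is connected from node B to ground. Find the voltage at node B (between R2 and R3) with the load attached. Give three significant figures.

At node B, R3 is in parallel with the load: R3‖R_L = 72890 Ω.
Below node A the resistance is R2 + (R3‖R_L) = 73000 Ω, so V_A = 18.5 × 73000/83000 = 16.27 V.
Then V_B = V_A × (R3‖R_L)/(R2 + R3‖R_L) = 16.27 × 72890/73000 = 16.2 V.

V ≈ 16.2 V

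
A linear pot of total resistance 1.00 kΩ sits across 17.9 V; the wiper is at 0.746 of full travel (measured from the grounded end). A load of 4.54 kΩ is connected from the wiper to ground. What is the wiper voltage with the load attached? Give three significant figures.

V ≈ 12.8 V

The wiper splits the pot into (1−α)R = 254.0 Ω above and αR = 746.0 Ω below.
Lower section ‖ load = 640.7 Ω.
V_wiper = 17.9 × 640.7/(254.0 + 640.7) = 12.8 V.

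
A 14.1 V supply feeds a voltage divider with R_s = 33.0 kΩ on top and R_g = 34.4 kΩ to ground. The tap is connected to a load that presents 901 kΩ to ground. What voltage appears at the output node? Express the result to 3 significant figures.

V_out ≈ 7.06 V

The load sits in parallel with R_g: R_g‖R_L = (34.4 × 901) / (34.4 + 901) = 33.13 kΩ.
V_out = 14.1 × 33.13 / (33.0 + 33.13) = 14.1 × 33.13/66.13 = 7.06 V.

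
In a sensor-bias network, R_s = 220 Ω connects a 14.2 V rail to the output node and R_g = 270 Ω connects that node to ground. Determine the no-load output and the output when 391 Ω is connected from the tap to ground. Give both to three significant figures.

Unloaded: 7.82 V; loaded: 5.97 V

Open-circuit: V = 14.2 × 270/(220 + 270) = 7.82 V.
With the load, R_g becomes R_g‖R_L = 159.7 Ω, so V = 14.2 × 159.7/379.7 = 5.97 V.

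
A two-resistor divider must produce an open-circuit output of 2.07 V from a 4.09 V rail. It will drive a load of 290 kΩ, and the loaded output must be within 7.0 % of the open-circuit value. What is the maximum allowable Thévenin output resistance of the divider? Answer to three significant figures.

Loading drop = R_th/(R_th + R_L) ≤ 0.0700, so R_th ≤ R_L · ε/(1−ε) = 290 kΩ × 0.0700/0.9300 = 21.8 kΩ.

R_th ≤ 21.8 kΩ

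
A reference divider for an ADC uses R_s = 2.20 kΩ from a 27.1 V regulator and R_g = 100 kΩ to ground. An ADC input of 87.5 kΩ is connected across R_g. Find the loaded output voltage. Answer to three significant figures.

The load sits in parallel with R_g: R_g‖R_L = (100 × 87.5) / (100 + 87.5) = 46.67 kΩ.
V_out = 27.1 × 46.67 / (2.20 + 46.67) = 27.1 × 46.67/48.87 = 25.9 V.

V_out ≈ 25.9 V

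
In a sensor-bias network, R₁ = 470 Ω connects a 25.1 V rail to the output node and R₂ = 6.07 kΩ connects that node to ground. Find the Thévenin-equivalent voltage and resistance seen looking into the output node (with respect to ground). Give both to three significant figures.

V_th is the open-circuit tap voltage: 25.1 × 6070/(470 + 6070) = 23.3 V.
With the supply zeroed, R₁ and R₂ appear in parallel from the tap: R_th = R₁‖R₂ = (470 × 6070)/6540 = 436 Ω.

V_th = 23.3 V, R_th = 436 Ω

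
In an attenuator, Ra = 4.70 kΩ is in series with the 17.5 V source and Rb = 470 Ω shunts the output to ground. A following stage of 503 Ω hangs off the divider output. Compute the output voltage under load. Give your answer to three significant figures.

V_out ≈ 0.860 V

The load sits in parallel with Rb: Rb‖R_L = (470 × 503) / (470 + 503) = 243.0 Ω.
V_out = 17.5 × 243.0 / (4700 + 243.0) = 17.5 × 243.0/4943 = 0.860 V.
(Unloaded it would have been 1.59 V.)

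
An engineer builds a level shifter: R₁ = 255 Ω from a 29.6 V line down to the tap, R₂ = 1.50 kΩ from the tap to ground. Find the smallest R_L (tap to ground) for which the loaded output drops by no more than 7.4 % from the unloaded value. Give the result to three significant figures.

Output resistance R_th = R₁‖R₂ = (255 × 1500)/1755 = 217.9 Ω.
The fractional drop is R_th/(R_th + R_L); requiring this ≤ 0.0740 gives R_L ≥ R_th(1/0.0740 − 1) = 217.9 × 12.51 = 2.73 kΩ.

R_L(min) ≈ 2.73 kΩ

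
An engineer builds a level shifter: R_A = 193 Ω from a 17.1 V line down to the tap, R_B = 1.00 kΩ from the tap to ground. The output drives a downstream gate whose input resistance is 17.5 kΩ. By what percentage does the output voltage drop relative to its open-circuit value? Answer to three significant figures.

0.916 %

The divider's output (Thévenin) resistance is R_A‖R_B = 161.8 Ω.
Fractional drop under load = R_th/(R_th + R_L) = 161.8 / (161.8 + 17500) = 0.009160.
So the output falls by 0.916 %.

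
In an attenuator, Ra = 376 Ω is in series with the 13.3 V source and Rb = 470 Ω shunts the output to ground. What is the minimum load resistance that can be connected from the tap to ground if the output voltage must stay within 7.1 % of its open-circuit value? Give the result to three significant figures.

R_L(min) ≈ 2.73 kΩ

Output resistance R_th = Ra‖Rb = (376 × 470)/846.0 = 208.9 Ω.
The fractional drop is R_th/(R_th + R_L); requiring this ≤ 0.0710 gives R_L ≥ R_th(1/0.0710 − 1) = 208.9 × 13.08 = 2.73 kΩ.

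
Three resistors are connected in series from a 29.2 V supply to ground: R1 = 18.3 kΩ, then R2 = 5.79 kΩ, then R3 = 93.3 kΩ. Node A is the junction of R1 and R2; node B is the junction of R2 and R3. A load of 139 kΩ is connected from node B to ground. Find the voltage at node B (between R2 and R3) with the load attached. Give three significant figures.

V ≈ 20.4 V

At node B, R3 is in parallel with the load: R3‖R_L = 55.83 kΩ.
Below node A the resistance is R2 + (R3‖R_L) = 61.62 kΩ, so V_A = 29.2 × 61.62/79.92 = 22.51 V.
Then V_B = V_A × (R3‖R_L)/(R2 + R3‖R_L) = 22.51 × 55.83/61.62 = 20.4 V.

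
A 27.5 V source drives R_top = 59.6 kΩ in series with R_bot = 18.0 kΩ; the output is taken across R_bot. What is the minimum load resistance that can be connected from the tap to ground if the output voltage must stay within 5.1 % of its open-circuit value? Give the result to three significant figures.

R_L(min) ≈ 257 kΩ

Output resistance R_th = R_top‖R_bot = (59.6 × 18.0)/77.60 = 13.82 kΩ.
The fractional drop is R_th/(R_th + R_L); requiring this ≤ 0.0510 gives R_L ≥ R_th(1/0.0510 − 1) = 13.82 × 18.61 = 257 kΩ.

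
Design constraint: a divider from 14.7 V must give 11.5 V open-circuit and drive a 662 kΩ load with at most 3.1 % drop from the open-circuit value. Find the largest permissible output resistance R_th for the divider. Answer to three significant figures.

R_th ≤ 21.2 kΩ

Loading drop = R_th/(R_th + R_L) ≤ 0.0310, so R_th ≤ R_L · ε/(1−ε) = 662 kΩ × 0.0310/0.9690 = 21.2 kΩ.
(Any R1, R2 with R2/(R1+R2) = 0.782 and R1‖R2 ≤ 21.2 kΩ will meet the spec.)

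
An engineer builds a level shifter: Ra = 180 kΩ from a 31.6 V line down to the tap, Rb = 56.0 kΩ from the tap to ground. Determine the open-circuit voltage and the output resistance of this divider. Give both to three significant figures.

V_th = 7.50 V, R_th = 42.7 kΩ

V_th is the open-circuit tap voltage: 31.6 × 56.0/(180 + 56.0) = 7.50 V.
With the supply zeroed, Ra and Rb appear in parallel from the tap: R_th = Ra‖Rb = (180 × 56.0)/236.0 = 42.7 kΩ.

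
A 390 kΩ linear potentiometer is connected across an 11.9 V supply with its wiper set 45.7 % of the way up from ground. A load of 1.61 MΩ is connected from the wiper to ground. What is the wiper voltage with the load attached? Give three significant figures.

V ≈ 5.13 V

The wiper splits the pot into (1−α)R = 211.8 kΩ above and αR = 178.2 kΩ below.
Lower section ‖ load = 160.5 kΩ.
V_wiper = 11.9 × 160.5/(211.8 + 160.5) = 5.13 V.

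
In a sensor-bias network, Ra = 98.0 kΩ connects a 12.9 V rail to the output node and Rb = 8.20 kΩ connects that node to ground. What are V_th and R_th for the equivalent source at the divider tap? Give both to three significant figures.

V_th is the open-circuit tap voltage: 12.9 × 8.20/(98.0 + 8.20) = 0.996 V.
With the supply zeroed, Ra and Rb appear in parallel from the tap: R_th = Ra‖Rb = (98.0 × 8.20)/106.2 = 7.57 kΩ.

V_th = 0.996 V, R_th = 7.57 kΩ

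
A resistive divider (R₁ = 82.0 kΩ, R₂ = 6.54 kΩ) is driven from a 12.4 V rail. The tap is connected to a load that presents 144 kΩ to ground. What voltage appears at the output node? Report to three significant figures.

The load sits in parallel with R₂: R₂‖R_L = (6.54 × 144) / (6.54 + 144) = 6.256 kΩ.
V_out = 12.4 × 6.256 / (82.0 + 6.256) = 12.4 × 6.256/88.26 = 0.879 V.

V_out ≈ 0.879 V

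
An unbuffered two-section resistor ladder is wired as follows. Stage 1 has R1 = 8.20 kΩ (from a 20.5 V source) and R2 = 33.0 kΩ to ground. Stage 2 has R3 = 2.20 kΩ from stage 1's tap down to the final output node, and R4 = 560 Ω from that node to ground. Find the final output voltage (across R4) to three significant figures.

V_out ≈ 0.986 V

Stage 2 presents R3+R4 = 2760 Ω as a load on stage 1's tap.
Stage 1's lower leg becomes R2‖(R3+R4) = 2547 Ω, so V_mid = 20.5 × 2547/10750 = 4.858 V.
Stage 2 is itself unloaded: V_out = V_mid × R4/(R3+R4) = 4.858 × 560/2760 = 0.986 V.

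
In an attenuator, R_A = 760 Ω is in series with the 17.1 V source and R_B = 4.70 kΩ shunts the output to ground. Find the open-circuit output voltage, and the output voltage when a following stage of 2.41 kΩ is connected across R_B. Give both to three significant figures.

Open-circuit: V = 17.1 × 4700/(760 + 4700) = 14.7 V.
With the load, R_B becomes R_B‖R_L = 1593 Ω, so V = 17.1 × 1593/2353 = 11.6 V.

Unloaded: 14.7 V; loaded: 11.6 V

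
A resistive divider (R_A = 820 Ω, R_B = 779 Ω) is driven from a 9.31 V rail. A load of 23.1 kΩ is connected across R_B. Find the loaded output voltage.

V_out ≈ 4.46 V

The load sits in parallel with R_B: R_B‖R_L = (779 × 23100) / (779 + 23100) = 753.6 Ω.
V_out = 9.31 × 753.6 / (820 + 753.6) = 9.31 × 753.6/1574 = 4.46 V.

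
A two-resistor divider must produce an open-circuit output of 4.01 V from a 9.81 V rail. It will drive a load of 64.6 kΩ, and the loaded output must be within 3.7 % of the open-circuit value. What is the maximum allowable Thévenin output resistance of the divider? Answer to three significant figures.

R_th ≤ 2.48 kΩ

Loading drop = R_th/(R_th + R_L) ≤ 0.0370, so R_th ≤ R_L · ε/(1−ε) = 64.6 kΩ × 0.0370/0.9630 = 2.48 kΩ.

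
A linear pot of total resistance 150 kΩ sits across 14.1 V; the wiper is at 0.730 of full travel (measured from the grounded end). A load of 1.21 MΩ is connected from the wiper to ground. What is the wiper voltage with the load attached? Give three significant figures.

V ≈ 10.0 V

The wiper splits the pot into (1−α)R = 40.50 kΩ above and αR = 109.5 kΩ below.
Lower section ‖ load = 100.4 kΩ.
V_wiper = 14.1 × 100.4/(40.50 + 100.4) = 10.0 V.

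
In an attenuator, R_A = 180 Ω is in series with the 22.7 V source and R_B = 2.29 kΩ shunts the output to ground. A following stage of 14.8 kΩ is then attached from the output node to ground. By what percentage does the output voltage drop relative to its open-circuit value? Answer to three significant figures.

The divider's output (Thévenin) resistance is R_A‖R_B = 166.9 Ω.
Fractional drop under load = R_th/(R_th + R_L) = 166.9 / (166.9 + 14800) = 0.01115.
So the output falls by 1.12 %.

1.12 %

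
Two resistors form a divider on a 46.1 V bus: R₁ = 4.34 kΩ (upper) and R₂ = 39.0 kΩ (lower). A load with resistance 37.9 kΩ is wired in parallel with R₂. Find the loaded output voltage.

The load sits in parallel with R₂: R₂‖R_L = (39.0 × 37.9) / (39.0 + 37.9) = 19.22 kΩ.
V_out = 46.1 × 19.22 / (4.34 + 19.22) = 46.1 × 19.22/23.56 = 37.6 V.
(Unloaded it would have been 41.5 V.)

V_out ≈ 37.6 V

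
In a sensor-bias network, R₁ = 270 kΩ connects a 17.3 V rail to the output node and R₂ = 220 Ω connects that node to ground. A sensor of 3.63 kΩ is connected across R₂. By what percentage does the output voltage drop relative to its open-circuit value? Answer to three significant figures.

The divider's output (Thévenin) resistance is R₁‖R₂ = 219.8 Ω.
Fractional drop under load = R_th/(R_th + R_L) = 219.8 / (219.8 + 3630) = 0.05710.
So the output falls by 5.71 %.

5.71 %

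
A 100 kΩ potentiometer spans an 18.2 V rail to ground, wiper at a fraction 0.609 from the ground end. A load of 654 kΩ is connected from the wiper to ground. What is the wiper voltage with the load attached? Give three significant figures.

The wiper splits the pot into (1−α)R = 39.10 kΩ above and αR = 60.90 kΩ below.
Lower section ‖ load = 55.71 kΩ.
V_wiper = 18.2 × 55.71/(39.10 + 55.71) = 10.7 V.

V ≈ 10.7 V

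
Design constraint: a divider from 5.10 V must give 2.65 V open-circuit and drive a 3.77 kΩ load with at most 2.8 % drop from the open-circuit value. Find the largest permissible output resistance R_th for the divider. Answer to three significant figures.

R_th ≤ 109 Ω

Loading drop = R_th/(R_th + R_L) ≤ 0.0280, so R_th ≤ R_L · ε/(1−ε) = 3.77 kΩ × 0.0280/0.9720 = 109 Ω.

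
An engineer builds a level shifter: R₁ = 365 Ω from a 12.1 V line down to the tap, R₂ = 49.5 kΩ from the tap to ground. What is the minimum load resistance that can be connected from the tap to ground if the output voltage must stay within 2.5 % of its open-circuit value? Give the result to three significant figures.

R_L(min) ≈ 14.1 kΩ

Output resistance R_th = R₁‖R₂ = (365 × 49500)/49860 = 362.3 Ω.
The fractional drop is R_th/(R_th + R_L); requiring this ≤ 0.0250 gives R_L ≥ R_th(1/0.0250 − 1) = 362.3 × 39.00 = 14.1 kΩ.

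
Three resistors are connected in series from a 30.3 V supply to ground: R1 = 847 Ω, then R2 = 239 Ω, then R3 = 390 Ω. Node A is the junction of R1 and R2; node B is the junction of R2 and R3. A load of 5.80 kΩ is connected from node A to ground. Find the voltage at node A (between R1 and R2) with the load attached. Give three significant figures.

Below node A the series string R2+R3 = 629.0 Ω sits in parallel with the 5800 Ω load: 567.5 Ω.
V_A = 30.3 × 567.5/(847 + 567.5) = 12.2 V.

V ≈ 12.2 V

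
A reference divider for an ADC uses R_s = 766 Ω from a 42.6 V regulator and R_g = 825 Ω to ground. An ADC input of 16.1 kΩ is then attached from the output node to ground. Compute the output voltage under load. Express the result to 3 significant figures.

The load sits in parallel with R_g: R_g‖R_L = (825 × 16100) / (825 + 16100) = 784.8 Ω.
V_out = 42.6 × 784.8 / (766 + 784.8) = 42.6 × 784.8/1551 = 21.6 V.

V_out ≈ 21.6 V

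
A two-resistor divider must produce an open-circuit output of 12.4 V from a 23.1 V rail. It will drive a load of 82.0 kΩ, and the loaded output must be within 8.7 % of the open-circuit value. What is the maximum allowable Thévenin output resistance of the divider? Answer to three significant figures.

Loading drop = R_th/(R_th + R_L) ≤ 0.0870, so R_th ≤ R_L · ε/(1−ε) = 82.0 kΩ × 0.0870/0.9130 = 7.81 kΩ.

R_th ≤ 7.81 kΩ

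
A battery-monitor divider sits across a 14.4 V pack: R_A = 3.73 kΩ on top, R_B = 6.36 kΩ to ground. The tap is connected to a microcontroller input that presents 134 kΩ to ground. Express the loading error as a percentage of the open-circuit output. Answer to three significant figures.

The divider's output (Thévenin) resistance is R_A‖R_B = 2.351 kΩ.
Fractional drop under load = R_th/(R_th + R_L) = 2.351 / (2.351 + 134) = 0.01724.
So the output falls by 1.72 %.

1.72 %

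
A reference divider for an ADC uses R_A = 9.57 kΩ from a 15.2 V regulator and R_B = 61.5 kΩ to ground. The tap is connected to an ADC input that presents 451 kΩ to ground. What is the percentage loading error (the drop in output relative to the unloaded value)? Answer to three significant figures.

The divider's output (Thévenin) resistance is R_A‖R_B = 8.281 kΩ.
Fractional drop under load = R_th/(R_th + R_L) = 8.281 / (8.281 + 451) = 0.01803.
So the output falls by 1.80 %.

1.80 %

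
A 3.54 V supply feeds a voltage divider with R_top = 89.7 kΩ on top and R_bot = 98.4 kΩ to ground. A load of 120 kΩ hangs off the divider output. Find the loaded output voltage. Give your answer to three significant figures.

The load sits in parallel with R_bot: R_bot‖R_L = (98.4 × 120) / (98.4 + 120) = 54.07 kΩ.
V_out = 3.54 × 54.07 / (89.7 + 54.07) = 3.54 × 54.07/143.8 = 1.33 V.

V_out ≈ 1.33 V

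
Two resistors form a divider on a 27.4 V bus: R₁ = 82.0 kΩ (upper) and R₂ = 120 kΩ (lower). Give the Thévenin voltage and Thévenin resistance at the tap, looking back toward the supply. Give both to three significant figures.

V_th is the open-circuit tap voltage: 27.4 × 120/(82.0 + 120) = 16.3 V.
With the supply zeroed, R₁ and R₂ appear in parallel from the tap: R_th = R₁‖R₂ = (82.0 × 120)/202.0 = 48.7 kΩ.

V_th = 16.3 V, R_th = 48.7 kΩ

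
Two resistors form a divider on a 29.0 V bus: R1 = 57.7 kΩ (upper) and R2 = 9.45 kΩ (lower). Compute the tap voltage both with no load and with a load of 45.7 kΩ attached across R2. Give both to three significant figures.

Open-circuit: V = 29.0 × 9.45/(57.7 + 9.45) = 4.08 V.
With the load, R2 becomes R2‖R_L = 7.831 kΩ, so V = 29.0 × 7.831/65.53 = 3.47 V.

Unloaded: 4.08 V; loaded: 3.47 V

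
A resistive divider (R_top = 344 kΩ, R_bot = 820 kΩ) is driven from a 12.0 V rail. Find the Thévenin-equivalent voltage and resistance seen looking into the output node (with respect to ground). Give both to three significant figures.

V_th = 8.45 V, R_th = 242 kΩ

V_th is the open-circuit tap voltage: 12.0 × 820/(344 + 820) = 8.45 V.
With the supply zeroed, R_top and R_bot appear in parallel from the tap: R_th = R_top‖R_bot = (344 × 820)/1164 = 242 kΩ.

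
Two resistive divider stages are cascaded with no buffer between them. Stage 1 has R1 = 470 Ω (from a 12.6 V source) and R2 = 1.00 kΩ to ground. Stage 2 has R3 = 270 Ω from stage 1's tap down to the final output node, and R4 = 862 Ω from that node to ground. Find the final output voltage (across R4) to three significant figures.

V_out ≈ 5.09 V

Stage 2 presents R3+R4 = 1132 Ω as a load on stage 1's tap.
Stage 1's lower leg becomes R2‖(R3+R4) = 531.0 Ω, so V_mid = 12.6 × 531.0/1001 = 6.684 V.
Stage 2 is itself unloaded: V_out = V_mid × R4/(R3+R4) = 6.684 × 862/1132 = 5.09 V.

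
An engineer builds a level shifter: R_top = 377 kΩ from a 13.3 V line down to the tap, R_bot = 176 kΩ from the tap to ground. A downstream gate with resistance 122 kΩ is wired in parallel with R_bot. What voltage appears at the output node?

V_out ≈ 2.13 V

The load sits in parallel with R_bot: R_bot‖R_L = (176 × 122) / (176 + 122) = 72.05 kΩ.
V_out = 13.3 × 72.05 / (377 + 72.05) = 13.3 × 72.05/449.1 = 2.13 V.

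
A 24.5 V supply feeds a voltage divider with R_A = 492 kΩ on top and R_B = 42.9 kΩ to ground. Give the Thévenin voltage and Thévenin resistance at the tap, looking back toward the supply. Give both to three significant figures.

V_th = 1.96 V, R_th = 39.5 kΩ

V_th is the open-circuit tap voltage: 24.5 × 42.9/(492 + 42.9) = 1.96 V.
With the supply zeroed, R_A and R_B appear in parallel from the tap: R_th = R_A‖R_B = (492 × 42.9)/534.9 = 39.5 kΩ.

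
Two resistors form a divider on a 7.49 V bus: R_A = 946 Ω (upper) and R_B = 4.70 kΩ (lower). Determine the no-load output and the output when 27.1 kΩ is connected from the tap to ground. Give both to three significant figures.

Open-circuit: V = 7.49 × 4700/(946 + 4700) = 6.24 V.
With the load, R_B becomes R_B‖R_L = 4005 Ω, so V = 7.49 × 4005/4951 = 6.06 V.

Unloaded: 6.24 V; loaded: 6.06 V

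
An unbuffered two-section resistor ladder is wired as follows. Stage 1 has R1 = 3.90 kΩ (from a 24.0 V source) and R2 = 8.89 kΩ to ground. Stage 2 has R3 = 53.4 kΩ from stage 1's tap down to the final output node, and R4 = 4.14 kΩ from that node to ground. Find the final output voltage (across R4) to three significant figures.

V_out ≈ 1.15 V

Stage 2 presents R3+R4 = 57.54 kΩ as a load on stage 1's tap.
Stage 1's lower leg becomes R2‖(R3+R4) = 7.700 kΩ, so V_mid = 24.0 × 7.700/11.60 = 15.93 V.
Stage 2 is itself unloaded: V_out = V_mid × R4/(R3+R4) = 15.93 × 4.14/57.54 = 1.15 V.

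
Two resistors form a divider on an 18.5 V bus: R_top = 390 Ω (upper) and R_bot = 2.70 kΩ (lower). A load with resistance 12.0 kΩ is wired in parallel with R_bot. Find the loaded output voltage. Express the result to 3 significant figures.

The load sits in parallel with R_bot: R_bot‖R_L = (2700 × 12000) / (2700 + 12000) = 2204 Ω.
V_out = 18.5 × 2204 / (390 + 2204) = 18.5 × 2204/2594 = 15.7 V.

V_out ≈ 15.7 V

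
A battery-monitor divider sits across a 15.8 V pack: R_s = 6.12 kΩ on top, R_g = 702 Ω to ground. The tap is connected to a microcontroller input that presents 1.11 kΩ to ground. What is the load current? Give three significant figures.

I_L ≈ 0.935 mA

R_g‖R_L = 430.0 Ω; V_out = 15.8 × 430.0/6550 = 1.037 V.
I_L = V_out / R_L = 1.037 / 1.11 kΩ = 0.935 mA.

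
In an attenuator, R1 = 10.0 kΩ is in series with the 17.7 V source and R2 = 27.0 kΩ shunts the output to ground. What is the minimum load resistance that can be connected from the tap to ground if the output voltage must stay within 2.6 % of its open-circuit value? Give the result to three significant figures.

R_L(min) ≈ 273 kΩ

Output resistance R_th = R1‖R2 = (10.0 × 27.0)/37.00 = 7.297 kΩ.
The fractional drop is R_th/(R_th + R_L); requiring this ≤ 0.0260 gives R_L ≥ R_th(1/0.0260 − 1) = 7.297 × 37.46 = 273 kΩ.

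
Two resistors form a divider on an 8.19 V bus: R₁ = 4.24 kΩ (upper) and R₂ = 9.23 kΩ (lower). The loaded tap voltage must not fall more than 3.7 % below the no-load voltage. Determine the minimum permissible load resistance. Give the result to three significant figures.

Output resistance R_th = R₁‖R₂ = (4.24 × 9.23)/13.47 = 2.905 kΩ.
The fractional drop is R_th/(R_th + R_L); requiring this ≤ 0.0370 gives R_L ≥ R_th(1/0.0370 − 1) = 2.905 × 26.03 = 75.6 kΩ.

R_L(min) ≈ 75.6 kΩ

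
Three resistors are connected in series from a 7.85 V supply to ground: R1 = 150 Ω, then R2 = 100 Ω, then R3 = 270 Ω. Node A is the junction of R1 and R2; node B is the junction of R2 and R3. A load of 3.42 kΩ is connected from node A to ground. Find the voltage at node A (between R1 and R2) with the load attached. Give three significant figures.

Below node A the series string R2+R3 = 370.0 Ω sits in parallel with the 3420 Ω load: 333.9 Ω.
V_A = 7.85 × 333.9/(150 + 333.9) = 5.42 V.

V ≈ 5.42 V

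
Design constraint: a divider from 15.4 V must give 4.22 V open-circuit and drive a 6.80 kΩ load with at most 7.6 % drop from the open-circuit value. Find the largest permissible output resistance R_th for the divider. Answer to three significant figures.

R_th ≤ 559 Ω

Loading drop = R_th/(R_th + R_L) ≤ 0.0760, so R_th ≤ R_L · ε/(1−ε) = 6.80 kΩ × 0.0760/0.9240 = 559 Ω.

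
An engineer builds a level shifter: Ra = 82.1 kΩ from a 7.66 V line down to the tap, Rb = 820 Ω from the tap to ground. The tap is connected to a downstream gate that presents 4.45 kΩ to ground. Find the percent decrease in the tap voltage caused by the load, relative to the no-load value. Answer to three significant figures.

15.4 %

Unloaded V = 7.66 × 820/82920 = 0.07575 V.
Loaded: Rb‖R_L = 692.4 Ω, giving V = 7.66 × 692.4/82790 = 0.06406 V.
Drop = (0.07575 − 0.06406) / 0.07575 = 15.4 %.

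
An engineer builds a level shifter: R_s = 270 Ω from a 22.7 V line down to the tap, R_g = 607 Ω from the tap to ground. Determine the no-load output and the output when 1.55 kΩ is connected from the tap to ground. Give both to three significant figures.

Open-circuit: V = 22.7 × 607/(270 + 607) = 15.7 V.
With the load, R_g becomes R_g‖R_L = 436.2 Ω, so V = 22.7 × 436.2/706.2 = 14.0 V.

Unloaded: 15.7 V; loaded: 14.0 V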